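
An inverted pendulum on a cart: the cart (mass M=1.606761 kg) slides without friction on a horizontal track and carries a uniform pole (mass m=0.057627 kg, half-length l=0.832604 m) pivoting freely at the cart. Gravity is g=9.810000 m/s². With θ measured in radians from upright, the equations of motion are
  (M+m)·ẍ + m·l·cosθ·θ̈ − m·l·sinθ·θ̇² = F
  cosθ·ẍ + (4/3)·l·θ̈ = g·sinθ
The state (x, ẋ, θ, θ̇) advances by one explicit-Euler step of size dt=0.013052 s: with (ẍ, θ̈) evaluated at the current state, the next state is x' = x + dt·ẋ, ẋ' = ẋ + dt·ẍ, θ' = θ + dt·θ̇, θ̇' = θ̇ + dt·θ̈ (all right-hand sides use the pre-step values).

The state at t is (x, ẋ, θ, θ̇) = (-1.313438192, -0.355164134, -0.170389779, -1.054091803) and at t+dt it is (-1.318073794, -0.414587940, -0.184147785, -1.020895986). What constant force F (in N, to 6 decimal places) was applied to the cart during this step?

ẍ = (ẋ'−ẋ)/dt = (-0.414587940−-0.355164134)/0.013052 = -4.552851
θ̈ = (θ̇'−θ̇)/dt = (-1.020895986−-1.054091803)/0.013052 = 2.543351
sinθ=-0.169566, cosθ=0.985519
F = (M+m)·ẍ + m·l·cosθ·θ̈ − m·l·sinθ·θ̇² = -7.577710 + 0.120264 − -0.009040 = -7.448406

F = -7.448406 N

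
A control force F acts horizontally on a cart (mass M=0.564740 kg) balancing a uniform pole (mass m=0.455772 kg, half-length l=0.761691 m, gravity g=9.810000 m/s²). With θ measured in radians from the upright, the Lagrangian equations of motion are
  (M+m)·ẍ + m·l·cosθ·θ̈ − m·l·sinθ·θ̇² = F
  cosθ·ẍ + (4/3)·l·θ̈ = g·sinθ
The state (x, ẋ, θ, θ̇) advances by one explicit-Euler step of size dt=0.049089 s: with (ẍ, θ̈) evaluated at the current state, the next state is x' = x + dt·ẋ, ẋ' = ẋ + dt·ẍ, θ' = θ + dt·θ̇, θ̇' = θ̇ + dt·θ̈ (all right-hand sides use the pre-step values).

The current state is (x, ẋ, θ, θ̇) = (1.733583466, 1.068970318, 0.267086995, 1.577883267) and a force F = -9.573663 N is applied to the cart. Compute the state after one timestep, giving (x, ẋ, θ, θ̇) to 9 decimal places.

(1.786058150, 0.356268522, 0.344543707, 2.379908885)

sinθ=0.263922840, cosθ=0.964543796
temp = (F + m·l·θ̇²·sinθ)/(M+m) = (-9.573663 + 0.228114652)/1.020512 = -9.157705493
θ̈ = (g·sinθ − cosθ·temp)/(l·(4/3 − m·cos²θ/(M+m))) = 16.338194266
ẍ = temp − m·l·θ̈·cosθ/(M+m) = -14.518564152
Euler: x'=1.733583466+0.049089·1.068970318=1.786058150, ẋ'=1.068970318+0.049089·-14.518564152=0.356268522
       θ'=0.267086995+0.049089·1.577883267=0.344543707, θ̇'=1.577883267+0.049089·16.338194266=2.379908885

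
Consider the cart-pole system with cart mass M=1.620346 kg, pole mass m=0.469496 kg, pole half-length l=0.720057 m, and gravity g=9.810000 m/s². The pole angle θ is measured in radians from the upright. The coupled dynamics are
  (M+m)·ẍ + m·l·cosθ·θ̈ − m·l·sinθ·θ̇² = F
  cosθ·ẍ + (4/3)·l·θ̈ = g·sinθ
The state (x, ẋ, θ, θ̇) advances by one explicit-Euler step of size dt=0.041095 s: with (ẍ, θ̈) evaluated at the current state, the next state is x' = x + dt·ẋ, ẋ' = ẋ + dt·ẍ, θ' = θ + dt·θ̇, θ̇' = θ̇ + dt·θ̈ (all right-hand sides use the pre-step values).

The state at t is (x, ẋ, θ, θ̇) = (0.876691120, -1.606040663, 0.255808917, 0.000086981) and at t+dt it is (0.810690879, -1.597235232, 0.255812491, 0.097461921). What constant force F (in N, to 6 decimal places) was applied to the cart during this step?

F = 1.222769 N

ẍ = (ẋ'−ẋ)/dt = (-1.597235232−-1.606040663)/0.041095 = 0.214270
θ̈ = (θ̇'−θ̇)/dt = (0.097461921−0.000086981)/0.041095 = 2.369508
sinθ=0.253028, cosθ=0.967459
F = (M+m)·ẍ + m·l·cosθ·θ̈ − m·l·sinθ·θ̇² = 0.447791 + 0.774978 − 0.000000 = 1.222769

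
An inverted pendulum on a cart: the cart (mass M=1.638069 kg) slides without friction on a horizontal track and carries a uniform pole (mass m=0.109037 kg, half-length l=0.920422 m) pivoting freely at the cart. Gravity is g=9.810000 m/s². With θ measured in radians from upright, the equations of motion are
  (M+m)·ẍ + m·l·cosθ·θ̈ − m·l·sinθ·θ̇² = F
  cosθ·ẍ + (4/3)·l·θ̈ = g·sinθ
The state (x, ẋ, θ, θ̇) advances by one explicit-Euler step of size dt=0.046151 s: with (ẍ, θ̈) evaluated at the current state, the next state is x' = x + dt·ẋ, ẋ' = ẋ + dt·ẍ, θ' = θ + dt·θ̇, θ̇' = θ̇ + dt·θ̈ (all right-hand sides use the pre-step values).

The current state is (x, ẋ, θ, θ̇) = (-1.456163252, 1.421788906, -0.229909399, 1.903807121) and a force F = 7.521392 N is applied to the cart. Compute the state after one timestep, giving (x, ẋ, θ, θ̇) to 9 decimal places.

(-1.390546272, 1.632327156, -0.142046797, 1.652694096)

sinθ=-0.227889307, cosθ=0.973687046
temp = (F + m·l·θ̇²·sinθ)/(M+m) = (7.521392 + -0.082895456)/1.747106 = 4.257610324
θ̈ = (g·sinθ − cosθ·temp)/(l·(4/3 − m·cos²θ/(M+m))) = -5.441117737
ẍ = temp − m·l·θ̈·cosθ/(M+m) = 4.561943393
Euler: x'=-1.456163252+0.046151·1.421788906=-1.390546272, ẋ'=1.421788906+0.046151·4.561943393=1.632327156
       θ'=-0.229909399+0.046151·1.903807121=-0.142046797, θ̇'=1.903807121+0.046151·-5.441117737=1.652694096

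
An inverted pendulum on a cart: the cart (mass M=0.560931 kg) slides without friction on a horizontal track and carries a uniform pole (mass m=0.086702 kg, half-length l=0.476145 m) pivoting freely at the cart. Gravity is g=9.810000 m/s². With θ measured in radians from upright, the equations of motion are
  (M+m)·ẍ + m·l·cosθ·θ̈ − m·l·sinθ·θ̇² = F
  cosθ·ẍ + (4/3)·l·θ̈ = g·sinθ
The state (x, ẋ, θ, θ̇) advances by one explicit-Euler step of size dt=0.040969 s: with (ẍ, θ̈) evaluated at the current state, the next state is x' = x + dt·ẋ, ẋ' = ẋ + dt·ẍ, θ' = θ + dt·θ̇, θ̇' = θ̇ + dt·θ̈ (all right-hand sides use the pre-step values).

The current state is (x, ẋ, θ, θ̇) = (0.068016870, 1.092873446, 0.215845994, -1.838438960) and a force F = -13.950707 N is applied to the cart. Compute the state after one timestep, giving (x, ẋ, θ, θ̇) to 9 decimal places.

sinθ=0.214173868, cosθ=0.976795554
temp = (F + m·l·θ̇²·sinθ)/(M+m) = (-13.950707 + 0.029883623)/0.647633 = -21.494925948
θ̈ = (g·sinθ − cosθ·temp)/(l·(4/3 − m·cos²θ/(M+m))) = 40.236212583
ẍ = temp − m·l·θ̈·cosθ/(M+m) = -24.000228277
Euler: x'=0.068016870+0.040969·1.092873446=0.112790802, ẋ'=1.092873446+0.040969·-24.000228277=0.109608094
       θ'=0.215845994+0.040969·-1.838438960=0.140526988, θ̇'=-1.838438960+0.040969·40.236212583=-0.190001567

(0.112790802, 0.109608094, 0.140526988, -0.190001567)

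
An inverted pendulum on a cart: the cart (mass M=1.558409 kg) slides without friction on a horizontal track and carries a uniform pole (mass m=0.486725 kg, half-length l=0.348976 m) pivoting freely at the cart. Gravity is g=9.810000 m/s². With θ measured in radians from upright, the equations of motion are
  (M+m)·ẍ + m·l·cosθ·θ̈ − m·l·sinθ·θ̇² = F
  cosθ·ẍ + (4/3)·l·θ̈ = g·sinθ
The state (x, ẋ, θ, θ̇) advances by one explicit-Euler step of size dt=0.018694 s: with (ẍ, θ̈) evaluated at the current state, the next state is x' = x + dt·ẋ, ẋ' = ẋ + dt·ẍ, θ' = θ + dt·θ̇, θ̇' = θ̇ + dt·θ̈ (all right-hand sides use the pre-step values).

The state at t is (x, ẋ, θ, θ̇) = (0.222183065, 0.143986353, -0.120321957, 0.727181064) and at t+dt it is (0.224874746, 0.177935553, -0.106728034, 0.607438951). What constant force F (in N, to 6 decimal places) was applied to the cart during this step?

F = 2.644721 N

ẍ = (ẋ'−ẋ)/dt = (0.177935553−0.143986353)/0.018694 = 1.816048
θ̈ = (θ̇'−θ̇)/dt = (0.607438951−0.727181064)/0.018694 = -6.405377
sinθ=-0.120032, cosθ=0.992770
F = (M+m)·ẍ + m·l·cosθ·θ̈ − m·l·sinθ·θ̇² = 3.714061 + -1.080121 − -0.010781 = 2.644721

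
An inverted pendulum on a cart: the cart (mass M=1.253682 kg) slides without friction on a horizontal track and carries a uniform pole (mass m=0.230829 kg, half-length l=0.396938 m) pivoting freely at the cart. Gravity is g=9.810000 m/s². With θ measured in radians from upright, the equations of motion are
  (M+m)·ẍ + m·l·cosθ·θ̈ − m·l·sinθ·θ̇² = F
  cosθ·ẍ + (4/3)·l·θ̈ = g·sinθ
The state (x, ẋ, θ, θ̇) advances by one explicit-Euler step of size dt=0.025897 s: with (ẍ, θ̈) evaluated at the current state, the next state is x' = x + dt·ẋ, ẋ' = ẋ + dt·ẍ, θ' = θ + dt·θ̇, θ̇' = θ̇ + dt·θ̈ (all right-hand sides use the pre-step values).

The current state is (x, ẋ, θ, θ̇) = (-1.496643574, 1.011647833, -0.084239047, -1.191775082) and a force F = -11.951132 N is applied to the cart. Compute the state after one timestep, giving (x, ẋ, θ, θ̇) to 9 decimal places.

sinθ=-0.084139453, cosθ=0.996453989
temp = (F + m·l·θ̇²·sinθ)/(M+m) = (-11.951132 + -0.010949678)/1.484511 = -8.057927275
θ̈ = (g·sinθ − cosθ·temp)/(l·(4/3 − m·cos²θ/(M+m))) = 15.394129103
ẍ = temp − m·l·θ̈·cosθ/(M+m) = -9.004691855
Euler: x'=-1.496643574+0.025897·1.011647833=-1.470444930, ẋ'=1.011647833+0.025897·-9.004691855=0.778453328
       θ'=-0.084239047+0.025897·-1.191775082=-0.115102446, θ̇'=-1.191775082+0.025897·15.394129103=-0.793113321

(-1.470444930, 0.778453328, -0.115102446, -0.793113321)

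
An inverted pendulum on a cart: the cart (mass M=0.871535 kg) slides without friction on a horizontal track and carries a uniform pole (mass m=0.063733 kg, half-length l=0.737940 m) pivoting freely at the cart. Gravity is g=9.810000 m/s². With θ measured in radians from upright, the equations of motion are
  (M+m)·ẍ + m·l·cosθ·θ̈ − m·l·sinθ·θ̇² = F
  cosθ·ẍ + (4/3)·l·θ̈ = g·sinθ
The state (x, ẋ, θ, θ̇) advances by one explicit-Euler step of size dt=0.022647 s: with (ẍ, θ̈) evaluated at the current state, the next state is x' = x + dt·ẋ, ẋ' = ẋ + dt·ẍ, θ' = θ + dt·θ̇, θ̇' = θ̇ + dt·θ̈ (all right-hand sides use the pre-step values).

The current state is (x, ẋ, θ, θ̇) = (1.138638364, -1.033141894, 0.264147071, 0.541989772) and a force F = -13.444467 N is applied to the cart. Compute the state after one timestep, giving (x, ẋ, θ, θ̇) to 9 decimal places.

sinθ=0.261086018, cosθ=0.965315540
temp = (F + m·l·θ̇²·sinθ)/(M+m) = (-13.444467 + 0.003607042)/0.935268 = -14.371132080
θ̈ = (g·sinθ − cosθ·temp)/(l·(4/3 − m·cos²θ/(M+m))) = 17.537728426
ẍ = temp − m·l·θ̈·cosθ/(M+m) = -15.222450394
Euler: x'=1.138638364+0.022647·-1.033141894=1.115240800, ẋ'=-1.033141894+0.022647·-15.222450394=-1.377884728
       θ'=0.264147071+0.022647·0.541989772=0.276421513, θ̇'=0.541989772+0.022647·17.537728426=0.939166708

(1.115240800, -1.377884728, 0.276421513, 0.939166708)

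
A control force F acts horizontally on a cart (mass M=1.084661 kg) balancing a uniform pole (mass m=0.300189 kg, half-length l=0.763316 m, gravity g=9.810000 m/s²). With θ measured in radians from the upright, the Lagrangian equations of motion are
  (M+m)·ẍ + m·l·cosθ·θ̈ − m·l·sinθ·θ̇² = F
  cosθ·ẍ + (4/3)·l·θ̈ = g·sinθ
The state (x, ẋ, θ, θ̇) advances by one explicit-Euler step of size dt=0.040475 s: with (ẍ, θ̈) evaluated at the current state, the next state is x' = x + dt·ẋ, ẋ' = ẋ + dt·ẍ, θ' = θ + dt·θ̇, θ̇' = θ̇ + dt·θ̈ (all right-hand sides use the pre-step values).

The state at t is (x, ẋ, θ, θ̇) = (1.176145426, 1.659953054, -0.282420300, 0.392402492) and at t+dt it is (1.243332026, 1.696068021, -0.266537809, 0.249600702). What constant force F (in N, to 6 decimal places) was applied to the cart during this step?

ẍ = (ẋ'−ẋ)/dt = (1.696068021−1.659953054)/0.040475 = 0.892278
θ̈ = (θ̇'−θ̇)/dt = (0.249600702−0.392402492)/0.040475 = -3.528148
sinθ=-0.278681, cosθ=0.960384
F = (M+m)·ẍ + m·l·cosθ·θ̈ − m·l·sinθ·θ̇² = 1.235672 + -0.776409 − -0.009833 = 0.469095

F = 0.469095 N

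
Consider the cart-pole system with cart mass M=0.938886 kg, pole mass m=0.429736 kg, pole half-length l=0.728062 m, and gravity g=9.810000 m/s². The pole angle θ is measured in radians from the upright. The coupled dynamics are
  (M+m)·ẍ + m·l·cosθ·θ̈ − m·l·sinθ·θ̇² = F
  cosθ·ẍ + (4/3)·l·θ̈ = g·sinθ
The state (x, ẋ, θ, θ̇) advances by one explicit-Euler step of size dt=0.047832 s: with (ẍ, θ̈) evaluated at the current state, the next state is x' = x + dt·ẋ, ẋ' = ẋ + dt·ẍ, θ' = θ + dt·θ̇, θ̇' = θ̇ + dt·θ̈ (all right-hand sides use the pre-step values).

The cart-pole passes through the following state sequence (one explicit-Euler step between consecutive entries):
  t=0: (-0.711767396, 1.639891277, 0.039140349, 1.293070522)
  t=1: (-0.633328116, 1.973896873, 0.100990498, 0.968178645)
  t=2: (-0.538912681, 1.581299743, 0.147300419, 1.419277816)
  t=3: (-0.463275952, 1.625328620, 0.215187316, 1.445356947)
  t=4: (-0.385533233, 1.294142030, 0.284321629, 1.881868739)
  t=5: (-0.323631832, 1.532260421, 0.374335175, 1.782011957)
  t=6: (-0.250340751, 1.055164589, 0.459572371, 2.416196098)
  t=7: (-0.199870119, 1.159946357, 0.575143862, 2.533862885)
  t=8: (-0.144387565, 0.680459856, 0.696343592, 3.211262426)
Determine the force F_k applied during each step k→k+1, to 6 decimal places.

step 0→1:
  ẍ = (ẋ'−ẋ)/dt = (1.973896873−1.639891277)/0.047832 = 6.982890
  θ̈ = (θ̇'−θ̇)/dt = (0.968178645−1.293070522)/0.047832 = -6.792354
  sinθ=0.039130, cosθ=0.999234
  F = (M+m)·ẍ + m·l·cosθ·θ̈ − m·l·sinθ·θ̇² = 9.556937 + -2.123526 − 0.020470 = 7.412940
step 1→2:
  ẍ = (ẋ'−ẋ)/dt = (1.581299743−1.973896873)/0.047832 = -8.207834
  θ̈ = (θ̇'−θ̇)/dt = (1.419277816−0.968178645)/0.047832 = 9.430908
  sinθ=0.100819, cosθ=0.994905
  F = (M+m)·ẍ + m·l·cosθ·θ̈ − m·l·sinθ·θ̇² = -11.233423 + 2.935656 − 0.029568 = -8.327335
step 2→3:
  ẍ = (ẋ'−ẋ)/dt = (1.625328620−1.581299743)/0.047832 = 0.920490
  θ̈ = (θ̇'−θ̇)/dt = (1.445356947−1.419277816)/0.047832 = 0.545224
  sinθ=0.146768, cosθ=0.989171
  F = (M+m)·ẍ + m·l·cosθ·θ̈ − m·l·sinθ·θ̇² = 1.259803 + 0.168739 − 0.092499 = 1.336043
step 3→4:
  ẍ = (ẋ'−ẋ)/dt = (1.294142030−1.625328620)/0.047832 = -6.923954
  θ̈ = (θ̇'−θ̇)/dt = (1.881868739−1.445356947)/0.047832 = 9.125936
  sinθ=0.213530, cosθ=0.976936
  F = (M+m)·ẍ + m·l·cosθ·θ̈ − m·l·sinθ·θ̇² = -9.476276 + 2.789420 − 0.139566 = -6.826423
step 4→5:
  ẍ = (ẋ'−ẋ)/dt = (1.532260421−1.294142030)/0.047832 = 4.978224
  θ̈ = (θ̇'−θ̇)/dt = (1.782011957−1.881868739)/0.047832 = -2.087656
  sinθ=0.280506, cosθ=0.959852
  F = (M+m)·ẍ + m·l·cosθ·θ̈ − m·l·sinθ·θ̇² = 6.813306 + -0.626951 − 0.310808 = 5.875548
step 5→6:
  ẍ = (ẋ'−ẋ)/dt = (1.055164589−1.532260421)/0.047832 = -9.974407
  θ̈ = (θ̇'−θ̇)/dt = (2.416196098−1.782011957)/0.047832 = 13.258575
  sinθ=0.365654, cosθ=0.930751
  F = (M+m)·ẍ + m·l·cosθ·θ̈ − m·l·sinθ·θ̇² = -13.651193 + 3.861005 − 0.363297 = -10.153484
step 6→7:
  ẍ = (ẋ'−ẋ)/dt = (1.159946357−1.055164589)/0.047832 = 2.190621
  θ̈ = (θ̇'−θ̇)/dt = (2.533862885−2.416196098)/0.047832 = 2.460001
  sinθ=0.443565, cosθ=0.896242
  F = (M+m)·ẍ + m·l·cosθ·θ̈ − m·l·sinθ·θ̇² = 2.998132 + 0.689812 − 0.810199 = 2.877745
step 7→8:
  ẍ = (ẋ'−ẋ)/dt = (0.680459856−1.159946357)/0.047832 = -10.024387
  θ̈ = (θ̇'−θ̇)/dt = (3.211262426−2.533862885)/0.047832 = 14.162058
  sinθ=0.543956, cosθ=0.839114
  F = (M+m)·ẍ + m·l·cosθ·θ̈ − m·l·sinθ·θ̇² = -13.719597 + 3.718069 − 1.092697 = -11.094225

F_0 = 7.412940 N
F_1 = -8.327335 N
F_2 = 1.336043 N
F_3 = -6.826423 N
F_4 = 5.875548 N
F_5 = -10.153484 N
F_6 = 2.877745 N
F_7 = -11.094225 N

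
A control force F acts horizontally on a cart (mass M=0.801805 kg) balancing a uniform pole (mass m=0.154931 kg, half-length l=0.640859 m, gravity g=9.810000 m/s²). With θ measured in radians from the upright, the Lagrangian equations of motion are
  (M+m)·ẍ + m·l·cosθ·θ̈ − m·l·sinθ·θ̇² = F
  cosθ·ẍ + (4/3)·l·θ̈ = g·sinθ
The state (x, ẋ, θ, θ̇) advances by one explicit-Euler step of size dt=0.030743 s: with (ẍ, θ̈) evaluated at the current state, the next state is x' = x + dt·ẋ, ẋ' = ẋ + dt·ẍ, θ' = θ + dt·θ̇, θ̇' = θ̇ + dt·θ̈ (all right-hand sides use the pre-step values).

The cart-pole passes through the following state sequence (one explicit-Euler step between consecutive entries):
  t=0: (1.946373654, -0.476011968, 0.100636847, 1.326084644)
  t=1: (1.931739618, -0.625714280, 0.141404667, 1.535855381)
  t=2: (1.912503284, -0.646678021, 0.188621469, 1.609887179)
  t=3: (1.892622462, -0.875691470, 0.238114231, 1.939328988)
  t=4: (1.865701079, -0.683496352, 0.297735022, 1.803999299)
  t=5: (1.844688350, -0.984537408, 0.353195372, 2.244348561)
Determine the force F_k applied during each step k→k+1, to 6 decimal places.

F_0 = -4.002288 N
F_1 = -0.448699 N
F_2 = -6.130144 N
F_3 = 5.468384 N
F_4 = -8.103724 N

step 0→1:
  ẍ = (ẋ'−ẋ)/dt = (-0.625714280−-0.476011968)/0.030743 = -4.869476
  θ̈ = (θ̇'−θ̇)/dt = (1.535855381−1.326084644)/0.030743 = 6.823366
  sinθ=0.100467, cosθ=0.994940
  F = (M+m)·ẍ + m·l·cosθ·θ̈ − m·l·sinθ·θ̇² = -4.658803 + 0.674057 − 0.017542 = -4.002288
step 1→2:
  ẍ = (ẋ'−ẋ)/dt = (-0.646678021−-0.625714280)/0.030743 = -0.681903
  θ̈ = (θ̇'−θ̇)/dt = (1.609887179−1.535855381)/0.030743 = 2.408086
  sinθ=0.140934, cosθ=0.990019
  F = (M+m)·ẍ + m·l·cosθ·θ̈ − m·l·sinθ·θ̇² = -0.652401 + 0.236710 − 0.033008 = -0.448699
step 2→3:
  ẍ = (ẋ'−ẋ)/dt = (-0.875691470−-0.646678021)/0.030743 = -7.449288
  θ̈ = (θ̇'−θ̇)/dt = (1.939328988−1.609887179)/0.030743 = 10.715994
  sinθ=0.187505, cosθ=0.982264
  F = (M+m)·ẍ + m·l·cosθ·θ̈ − m·l·sinθ·θ̇² = -7.127002 + 1.045108 − 0.048251 = -6.130144
step 3→4:
  ẍ = (ẋ'−ẋ)/dt = (-0.683496352−-0.875691470)/0.030743 = 6.251671
  θ̈ = (θ̇'−θ̇)/dt = (1.803999299−1.939328988)/0.030743 = -4.401968
  sinθ=0.235870, cosθ=0.971784
  F = (M+m)·ẍ + m·l·cosθ·θ̈ − m·l·sinθ·θ̇² = 5.981199 + -0.424735 − 0.088080 = 5.468384
step 4→5:
  ẍ = (ẋ'−ẋ)/dt = (-0.984537408−-0.683496352)/0.030743 = -9.792182
  θ̈ = (θ̇'−θ̇)/dt = (2.244348561−1.803999299)/0.030743 = 14.323562
  sinθ=0.293356, cosθ=0.956003
  F = (M+m)·ẍ + m·l·cosθ·θ̈ − m·l·sinθ·θ̇² = -9.368533 + 1.359600 − 0.094791 = -8.103724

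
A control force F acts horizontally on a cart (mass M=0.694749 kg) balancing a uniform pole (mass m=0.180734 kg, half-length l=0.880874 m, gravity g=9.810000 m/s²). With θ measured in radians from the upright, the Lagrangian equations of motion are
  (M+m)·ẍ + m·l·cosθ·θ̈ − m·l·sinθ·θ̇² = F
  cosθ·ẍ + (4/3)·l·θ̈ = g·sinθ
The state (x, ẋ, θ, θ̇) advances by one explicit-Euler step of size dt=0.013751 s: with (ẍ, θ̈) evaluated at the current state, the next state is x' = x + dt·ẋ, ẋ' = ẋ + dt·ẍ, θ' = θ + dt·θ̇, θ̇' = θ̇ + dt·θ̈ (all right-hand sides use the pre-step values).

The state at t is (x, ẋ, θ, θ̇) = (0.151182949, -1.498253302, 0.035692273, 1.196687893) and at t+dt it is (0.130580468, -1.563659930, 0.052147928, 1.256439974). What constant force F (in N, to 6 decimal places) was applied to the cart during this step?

ẍ = (ẋ'−ẋ)/dt = (-1.563659930−-1.498253302)/0.013751 = -4.756500
θ̈ = (θ̇'−θ̇)/dt = (1.256439974−1.196687893)/0.013751 = 4.345290
sinθ=0.035685, cosθ=0.999363
F = (M+m)·ẍ + m·l·cosθ·θ̈ − m·l·sinθ·θ̇² = -4.164235 + 0.691346 − 0.008136 = -3.481024

F = -3.481024 N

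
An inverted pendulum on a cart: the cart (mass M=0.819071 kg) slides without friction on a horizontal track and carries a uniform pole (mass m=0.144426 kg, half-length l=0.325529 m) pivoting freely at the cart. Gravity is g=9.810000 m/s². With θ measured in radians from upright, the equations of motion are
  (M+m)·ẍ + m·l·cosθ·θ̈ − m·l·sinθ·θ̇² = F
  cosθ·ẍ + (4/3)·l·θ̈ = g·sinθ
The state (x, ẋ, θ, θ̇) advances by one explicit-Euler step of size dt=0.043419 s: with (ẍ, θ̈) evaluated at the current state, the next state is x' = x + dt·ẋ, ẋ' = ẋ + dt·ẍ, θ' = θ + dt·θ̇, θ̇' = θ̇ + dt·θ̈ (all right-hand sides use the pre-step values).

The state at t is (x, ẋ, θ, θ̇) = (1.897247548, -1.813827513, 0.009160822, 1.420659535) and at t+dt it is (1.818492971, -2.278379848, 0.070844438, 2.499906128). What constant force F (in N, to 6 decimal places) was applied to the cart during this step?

ẍ = (ẋ'−ẋ)/dt = (-2.278379848−-1.813827513)/0.043419 = -10.699287
θ̈ = (θ̇'−θ̇)/dt = (2.499906128−1.420659535)/0.043419 = 24.856551
sinθ=0.009161, cosθ=0.999958
F = (M+m)·ẍ + m·l·cosθ·θ̈ − m·l·sinθ·θ̇² = -10.308731 + 1.168578 − 0.000869 = -9.141022

F = -9.141022 N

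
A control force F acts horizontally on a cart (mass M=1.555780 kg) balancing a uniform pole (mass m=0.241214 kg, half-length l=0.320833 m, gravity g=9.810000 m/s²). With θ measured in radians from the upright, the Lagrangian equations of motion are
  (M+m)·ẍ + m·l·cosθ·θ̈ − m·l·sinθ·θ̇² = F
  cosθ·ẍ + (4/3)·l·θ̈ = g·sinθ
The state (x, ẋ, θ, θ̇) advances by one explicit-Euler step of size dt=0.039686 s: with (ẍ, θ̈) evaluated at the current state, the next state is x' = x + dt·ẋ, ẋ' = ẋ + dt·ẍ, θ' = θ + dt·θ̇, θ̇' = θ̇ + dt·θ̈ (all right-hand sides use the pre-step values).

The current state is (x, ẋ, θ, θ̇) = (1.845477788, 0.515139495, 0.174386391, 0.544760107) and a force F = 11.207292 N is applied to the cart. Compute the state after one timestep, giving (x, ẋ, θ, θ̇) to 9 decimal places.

sinθ=0.173503868, cosθ=0.984833188
temp = (F + m·l·θ̇²·sinθ)/(M+m) = (11.207292 + 0.003984752)/1.796994 = 6.238906058
θ̈ = (g·sinθ − cosθ·temp)/(l·(4/3 − m·cos²θ/(M+m))) = -11.508082247
ẍ = temp − m·l·θ̈·cosθ/(M+m) = 6.726996775
Euler: x'=1.845477788+0.039686·0.515139495=1.865921614, ẋ'=0.515139495+0.039686·6.726996775=0.782107089
       θ'=0.174386391+0.039686·0.544760107=0.196005741, θ̇'=0.544760107+0.039686·-11.508082247=0.088050355

(1.865921614, 0.782107089, 0.196005741, 0.088050355)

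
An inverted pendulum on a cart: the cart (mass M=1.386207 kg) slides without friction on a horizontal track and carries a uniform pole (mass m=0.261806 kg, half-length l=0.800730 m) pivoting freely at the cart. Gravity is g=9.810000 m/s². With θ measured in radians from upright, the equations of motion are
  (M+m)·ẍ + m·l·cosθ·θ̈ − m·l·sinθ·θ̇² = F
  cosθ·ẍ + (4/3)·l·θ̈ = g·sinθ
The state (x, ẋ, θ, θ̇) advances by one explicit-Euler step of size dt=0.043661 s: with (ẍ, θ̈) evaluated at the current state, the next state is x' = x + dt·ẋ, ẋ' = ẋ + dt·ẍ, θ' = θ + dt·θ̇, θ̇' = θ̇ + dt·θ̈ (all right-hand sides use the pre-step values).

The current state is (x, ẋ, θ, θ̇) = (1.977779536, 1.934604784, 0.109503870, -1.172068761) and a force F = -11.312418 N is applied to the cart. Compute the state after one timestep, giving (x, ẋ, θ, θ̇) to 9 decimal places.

(2.062246315, 1.589575829, 0.058330176, -0.806991777)

sinθ=0.109285156, cosθ=0.994010440
temp = (F + m·l·θ̇²·sinθ)/(M+m) = (-11.312418 + 0.031472631)/1.648013 = -6.845179843
θ̈ = (g·sinθ − cosθ·temp)/(l·(4/3 − m·cos²θ/(M+m))) = 8.361626709
ẍ = temp − m·l·θ̈·cosθ/(M+m) = -7.902451971
Euler: x'=1.977779536+0.043661·1.934604784=2.062246315, ẋ'=1.934604784+0.043661·-7.902451971=1.589575829
       θ'=0.109503870+0.043661·-1.172068761=0.058330176, θ̇'=-1.172068761+0.043661·8.361626709=-0.806991777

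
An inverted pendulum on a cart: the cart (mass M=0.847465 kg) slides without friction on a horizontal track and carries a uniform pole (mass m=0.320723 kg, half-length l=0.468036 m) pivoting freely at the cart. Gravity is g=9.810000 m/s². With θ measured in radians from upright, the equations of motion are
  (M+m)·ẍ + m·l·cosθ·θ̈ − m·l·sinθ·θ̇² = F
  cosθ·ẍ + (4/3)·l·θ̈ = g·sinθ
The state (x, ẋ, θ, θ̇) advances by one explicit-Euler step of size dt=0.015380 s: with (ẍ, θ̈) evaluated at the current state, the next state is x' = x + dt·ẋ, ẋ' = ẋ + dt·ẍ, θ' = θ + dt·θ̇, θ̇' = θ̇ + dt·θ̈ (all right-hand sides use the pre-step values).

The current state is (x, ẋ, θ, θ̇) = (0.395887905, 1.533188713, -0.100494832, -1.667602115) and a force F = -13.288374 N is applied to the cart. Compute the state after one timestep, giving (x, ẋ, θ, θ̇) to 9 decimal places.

(0.419468347, 1.316648793, -0.126142553, -1.346616440)

sinθ=-0.100325764, cosθ=0.994954643
temp = (F + m·l·θ̇²·sinθ)/(M+m) = (-13.288374 + -0.041880004)/1.168188 = -11.411051992
θ̈ = (g·sinθ − cosθ·temp)/(l·(4/3 − m·cos²θ/(M+m))) = 20.870329947
ẍ = temp − m·l·θ̈·cosθ/(M+m) = -14.079318603
Euler: x'=0.395887905+0.015380·1.533188713=0.419468347, ẋ'=1.533188713+0.015380·-14.079318603=1.316648793
       θ'=-0.100494832+0.015380·-1.667602115=-0.126142553, θ̇'=-1.667602115+0.015380·20.870329947=-1.346616440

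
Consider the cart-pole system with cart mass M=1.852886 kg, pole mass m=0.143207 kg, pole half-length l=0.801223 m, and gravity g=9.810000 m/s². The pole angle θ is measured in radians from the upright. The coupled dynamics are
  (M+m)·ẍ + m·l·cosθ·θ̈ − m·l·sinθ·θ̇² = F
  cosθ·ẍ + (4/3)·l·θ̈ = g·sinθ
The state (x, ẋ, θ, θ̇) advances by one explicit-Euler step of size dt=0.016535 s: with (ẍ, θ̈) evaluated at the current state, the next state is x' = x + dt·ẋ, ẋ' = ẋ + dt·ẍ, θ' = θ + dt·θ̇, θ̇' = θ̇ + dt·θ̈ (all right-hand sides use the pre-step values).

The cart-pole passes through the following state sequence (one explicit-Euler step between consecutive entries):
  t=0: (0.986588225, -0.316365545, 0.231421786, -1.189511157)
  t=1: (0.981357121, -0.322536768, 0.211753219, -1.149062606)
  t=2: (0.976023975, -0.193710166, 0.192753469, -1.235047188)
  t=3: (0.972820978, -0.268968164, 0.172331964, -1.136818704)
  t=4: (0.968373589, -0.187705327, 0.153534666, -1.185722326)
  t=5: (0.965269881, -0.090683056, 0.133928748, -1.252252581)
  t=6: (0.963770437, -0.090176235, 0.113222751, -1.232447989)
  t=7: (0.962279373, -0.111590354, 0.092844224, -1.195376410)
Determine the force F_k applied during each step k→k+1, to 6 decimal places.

step 0→1:
  ẍ = (ẋ'−ẋ)/dt = (-0.322536768−-0.316365545)/0.016535 = -0.373222
  θ̈ = (θ̇'−θ̇)/dt = (-1.149062606−-1.189511157)/0.016535 = 2.446238
  sinθ=0.229362, cosθ=0.973341
  F = (M+m)·ẍ + m·l·cosθ·θ̈ − m·l·sinθ·θ̇² = -0.744985 + 0.273201 − 0.037237 = -0.509022
step 1→2:
  ẍ = (ẋ'−ẋ)/dt = (-0.193710166−-0.322536768)/0.016535 = 7.791146
  θ̈ = (θ̇'−θ̇)/dt = (-1.235047188−-1.149062606)/0.016535 = -5.200156
  sinθ=0.210174, cosθ=0.977664
  F = (M+m)·ẍ + m·l·cosθ·θ̈ − m·l·sinθ·θ̇² = 15.551852 + -0.583343 − 0.031841 = 14.936669
step 2→3:
  ẍ = (ẋ'−ẋ)/dt = (-0.268968164−-0.193710166)/0.016535 = -4.551436
  θ̈ = (θ̇'−θ̇)/dt = (-1.136818704−-1.235047188)/0.016535 = 5.940640
  sinθ=0.191562, cosθ=0.981480
  F = (M+m)·ẍ + m·l·cosθ·θ̈ − m·l·sinθ·θ̇² = -9.085090 + 0.669010 − 0.033527 = -8.449607
step 3→4:
  ẍ = (ẋ'−ẋ)/dt = (-0.187705327−-0.268968164)/0.016535 = 4.914595
  θ̈ = (θ̇'−θ̇)/dt = (-1.185722326−-1.136818704)/0.016535 = -2.957582
  sinθ=0.171480, cosθ=0.985188
  F = (M+m)·ẍ + m·l·cosθ·θ̈ − m·l·sinθ·θ̇² = 9.809990 + -0.334329 − 0.025428 = 9.450233
step 4→5:
  ẍ = (ẋ'−ẋ)/dt = (-0.090683056−-0.187705327)/0.016535 = 5.867691
  θ̈ = (θ̇'−θ̇)/dt = (-1.252252581−-1.185722326)/0.016535 = -4.023602
  sinθ=0.152932, cosθ=0.988237
  F = (M+m)·ẍ + m·l·cosθ·θ̈ − m·l·sinθ·θ̇² = 11.712457 + -0.456240 − 0.024671 = 11.231546
step 5→6:
  ẍ = (ẋ'−ẋ)/dt = (-0.090176235−-0.090683056)/0.016535 = 0.030651
  θ̈ = (θ̇'−θ̇)/dt = (-1.232447989−-1.252252581)/0.016535 = 1.197738
  sinθ=0.133529, cosθ=0.991045
  F = (M+m)·ẍ + m·l·cosθ·θ̈ − m·l·sinθ·θ̇² = 0.061183 + 0.136199 − 0.024026 = 0.173356
step 6→7:
  ẍ = (ẋ'−ẋ)/dt = (-0.111590354−-0.090176235)/0.016535 = -1.295078
  θ̈ = (θ̇'−θ̇)/dt = (-1.195376410−-1.232447989)/0.016535 = 2.242007
  sinθ=0.112981, cosθ=0.993597
  F = (M+m)·ẍ + m·l·cosθ·θ̈ − m·l·sinθ·θ̇² = -2.585097 + 0.255602 − 0.019691 = -2.349185

F_0 = -0.509022 N
F_1 = 14.936669 N
F_2 = -8.449607 N
F_3 = 9.450233 N
F_4 = 11.231546 N
F_5 = 0.173356 N
F_6 = -2.349185 N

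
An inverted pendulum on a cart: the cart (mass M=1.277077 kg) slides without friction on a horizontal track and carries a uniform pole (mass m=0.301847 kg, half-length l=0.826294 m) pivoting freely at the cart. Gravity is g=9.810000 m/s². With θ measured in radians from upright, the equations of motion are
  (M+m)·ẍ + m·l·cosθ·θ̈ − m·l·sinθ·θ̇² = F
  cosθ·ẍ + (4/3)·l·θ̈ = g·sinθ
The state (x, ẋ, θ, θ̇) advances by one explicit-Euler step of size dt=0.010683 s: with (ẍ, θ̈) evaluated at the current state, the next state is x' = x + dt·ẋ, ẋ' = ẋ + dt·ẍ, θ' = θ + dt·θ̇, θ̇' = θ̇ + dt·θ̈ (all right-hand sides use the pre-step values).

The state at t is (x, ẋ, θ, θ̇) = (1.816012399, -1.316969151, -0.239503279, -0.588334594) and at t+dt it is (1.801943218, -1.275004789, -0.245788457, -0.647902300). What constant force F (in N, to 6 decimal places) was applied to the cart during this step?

ẍ = (ẋ'−ẋ)/dt = (-1.275004789−-1.316969151)/0.010683 = 3.928144
θ̈ = (θ̇'−θ̇)/dt = (-0.647902300−-0.588334594)/0.010683 = -5.575934
sinθ=-0.237220, cosθ=0.971456
F = (M+m)·ẍ + m·l·cosθ·θ̈ − m·l·sinθ·θ̇² = 6.202241 + -1.351021 − -0.020480 = 4.871699

F = 4.871699 N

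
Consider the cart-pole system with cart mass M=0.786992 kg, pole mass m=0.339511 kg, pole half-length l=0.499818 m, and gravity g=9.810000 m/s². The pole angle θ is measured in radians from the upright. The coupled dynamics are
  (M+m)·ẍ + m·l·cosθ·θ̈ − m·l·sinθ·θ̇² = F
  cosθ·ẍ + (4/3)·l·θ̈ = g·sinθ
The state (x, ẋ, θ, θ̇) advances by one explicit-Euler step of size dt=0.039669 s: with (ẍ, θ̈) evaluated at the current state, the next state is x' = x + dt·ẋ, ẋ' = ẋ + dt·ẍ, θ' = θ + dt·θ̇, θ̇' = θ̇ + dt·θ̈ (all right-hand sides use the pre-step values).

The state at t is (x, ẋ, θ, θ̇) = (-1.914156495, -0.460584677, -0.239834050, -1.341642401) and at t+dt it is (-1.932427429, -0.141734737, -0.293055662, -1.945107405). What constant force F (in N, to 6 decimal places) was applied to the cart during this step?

F = 6.619540 N

ẍ = (ẋ'−ẋ)/dt = (-0.141734737−-0.460584677)/0.039669 = 8.037761
θ̈ = (θ̇'−θ̇)/dt = (-1.945107405−-1.341642401)/0.039669 = -15.212509
sinθ=-0.237541, cosθ=0.971377
F = (M+m)·ẍ + m·l·cosθ·θ̈ − m·l·sinθ·θ̇² = 9.054562 + -2.507579 − -0.072557 = 6.619540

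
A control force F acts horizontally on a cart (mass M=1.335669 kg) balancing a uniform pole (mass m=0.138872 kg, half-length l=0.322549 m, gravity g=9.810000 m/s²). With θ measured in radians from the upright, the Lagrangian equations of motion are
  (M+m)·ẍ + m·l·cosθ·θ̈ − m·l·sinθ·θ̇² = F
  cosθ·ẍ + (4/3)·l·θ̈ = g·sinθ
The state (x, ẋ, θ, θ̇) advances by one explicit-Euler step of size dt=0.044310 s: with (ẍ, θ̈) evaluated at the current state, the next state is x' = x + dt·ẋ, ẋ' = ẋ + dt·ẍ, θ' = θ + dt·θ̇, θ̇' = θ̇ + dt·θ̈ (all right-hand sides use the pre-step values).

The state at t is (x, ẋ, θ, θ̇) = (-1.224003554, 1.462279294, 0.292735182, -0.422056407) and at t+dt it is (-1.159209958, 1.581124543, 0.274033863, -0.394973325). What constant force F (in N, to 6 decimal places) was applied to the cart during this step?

F = 3.978824 N

ẍ = (ẋ'−ẋ)/dt = (1.581124543−1.462279294)/0.044310 = 2.682132
θ̈ = (θ̇'−θ̇)/dt = (-0.394973325−-0.422056407)/0.044310 = 0.611218
sinθ=0.288572, cosθ=0.957458
F = (M+m)·ẍ + m·l·cosθ·θ̈ − m·l·sinθ·θ̇² = 3.954913 + 0.026214 − 0.002303 = 3.978824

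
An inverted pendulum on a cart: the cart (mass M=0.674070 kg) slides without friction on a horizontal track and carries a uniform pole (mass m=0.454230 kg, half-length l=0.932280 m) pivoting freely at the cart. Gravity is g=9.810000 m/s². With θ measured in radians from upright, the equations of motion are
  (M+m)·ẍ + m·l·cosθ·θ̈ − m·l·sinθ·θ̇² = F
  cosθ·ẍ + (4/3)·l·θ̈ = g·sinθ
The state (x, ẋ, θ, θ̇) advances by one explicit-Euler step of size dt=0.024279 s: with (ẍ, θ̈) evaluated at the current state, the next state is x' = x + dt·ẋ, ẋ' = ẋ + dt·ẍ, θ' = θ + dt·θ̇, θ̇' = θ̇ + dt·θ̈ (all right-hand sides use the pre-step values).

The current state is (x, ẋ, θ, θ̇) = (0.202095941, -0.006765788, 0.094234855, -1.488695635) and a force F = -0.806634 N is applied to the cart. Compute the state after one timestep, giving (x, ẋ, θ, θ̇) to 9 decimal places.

sinθ=0.094095446, cosθ=0.995563181
temp = (F + m·l·θ̇²·sinθ)/(M+m) = (-0.806634 + 0.088308522)/1.128300 = -0.636644047
θ̈ = (g·sinθ − cosθ·temp)/(l·(4/3 − m·cos²θ/(M+m))) = 1.787385103
ẍ = temp − m·l·θ̈·cosθ/(M+m) = -1.304502695
Euler: x'=0.202095941+0.024279·-0.006765788=0.201931674, ẋ'=-0.006765788+0.024279·-1.304502695=-0.038437809
       θ'=0.094234855+0.024279·-1.488695635=0.058090814, θ̇'=-1.488695635+0.024279·1.787385103=-1.445299712

(0.201931674, -0.038437809, 0.058090814, -1.445299712)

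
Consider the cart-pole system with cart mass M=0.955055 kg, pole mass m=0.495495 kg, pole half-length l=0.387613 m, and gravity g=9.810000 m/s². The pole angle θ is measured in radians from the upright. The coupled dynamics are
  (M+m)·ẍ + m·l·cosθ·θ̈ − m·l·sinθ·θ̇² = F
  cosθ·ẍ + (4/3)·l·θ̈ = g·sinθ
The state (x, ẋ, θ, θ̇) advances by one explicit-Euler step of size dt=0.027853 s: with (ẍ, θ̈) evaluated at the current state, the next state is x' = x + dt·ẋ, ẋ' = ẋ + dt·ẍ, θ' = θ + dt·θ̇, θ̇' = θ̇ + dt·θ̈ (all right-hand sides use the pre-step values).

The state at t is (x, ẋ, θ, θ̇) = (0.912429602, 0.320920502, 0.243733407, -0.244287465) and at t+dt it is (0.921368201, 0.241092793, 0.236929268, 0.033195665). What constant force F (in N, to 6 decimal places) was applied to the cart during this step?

ẍ = (ẋ'−ẋ)/dt = (0.241092793−0.320920502)/0.027853 = -2.866036
θ̈ = (θ̇'−θ̇)/dt = (0.033195665−-0.244287465)/0.027853 = 9.962414
sinθ=0.241327, cosθ=0.970444
F = (M+m)·ẍ + m·l·cosθ·θ̈ − m·l·sinθ·θ̇² = -4.157329 + 1.856832 − 0.002766 = -2.303263

F = -2.303263 N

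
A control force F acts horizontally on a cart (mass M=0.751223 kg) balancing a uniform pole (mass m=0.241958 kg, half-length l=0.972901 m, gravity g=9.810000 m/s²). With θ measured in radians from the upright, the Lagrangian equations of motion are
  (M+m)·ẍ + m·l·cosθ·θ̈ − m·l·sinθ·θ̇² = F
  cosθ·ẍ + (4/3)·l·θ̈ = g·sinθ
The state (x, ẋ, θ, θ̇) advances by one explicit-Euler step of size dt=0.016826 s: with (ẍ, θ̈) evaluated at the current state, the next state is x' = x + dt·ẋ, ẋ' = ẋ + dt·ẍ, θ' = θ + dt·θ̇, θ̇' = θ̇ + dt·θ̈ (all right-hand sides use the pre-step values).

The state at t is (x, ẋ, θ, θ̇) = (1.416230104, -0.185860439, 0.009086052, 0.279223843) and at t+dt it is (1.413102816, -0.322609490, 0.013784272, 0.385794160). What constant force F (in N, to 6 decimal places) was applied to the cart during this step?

ẍ = (ẋ'−ẋ)/dt = (-0.322609490−-0.185860439)/0.016826 = -8.127247
θ̈ = (θ̇'−θ̇)/dt = (0.385794160−0.279223843)/0.016826 = 6.333669
sinθ=0.009086, cosθ=0.999959
F = (M+m)·ẍ + m·l·cosθ·θ̈ − m·l·sinθ·θ̇² = -8.071827 + 1.490892 − 0.000167 = -6.581102

F = -6.581102 N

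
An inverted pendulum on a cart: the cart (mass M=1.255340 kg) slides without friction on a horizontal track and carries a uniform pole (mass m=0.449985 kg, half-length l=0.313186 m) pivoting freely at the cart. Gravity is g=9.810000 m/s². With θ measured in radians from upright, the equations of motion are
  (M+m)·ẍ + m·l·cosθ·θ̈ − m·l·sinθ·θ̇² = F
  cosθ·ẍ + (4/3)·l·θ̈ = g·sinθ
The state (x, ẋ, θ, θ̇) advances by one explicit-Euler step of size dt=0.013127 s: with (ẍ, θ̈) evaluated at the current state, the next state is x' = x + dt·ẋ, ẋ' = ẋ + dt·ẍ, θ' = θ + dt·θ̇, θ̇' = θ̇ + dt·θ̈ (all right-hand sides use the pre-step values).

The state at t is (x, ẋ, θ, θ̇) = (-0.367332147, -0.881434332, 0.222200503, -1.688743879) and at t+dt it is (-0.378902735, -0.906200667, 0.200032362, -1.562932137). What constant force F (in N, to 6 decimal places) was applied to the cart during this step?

ẍ = (ẋ'−ẋ)/dt = (-0.906200667−-0.881434332)/0.013127 = -1.886671
θ̈ = (θ̇'−θ̇)/dt = (-1.562932137−-1.688743879)/0.013127 = 9.584196
sinθ=0.220377, cosθ=0.975415
F = (M+m)·ẍ + m·l·cosθ·θ̈ − m·l·sinθ·θ̇² = -3.217388 + 1.317484 − 0.088571 = -1.988475

F = -1.988475 N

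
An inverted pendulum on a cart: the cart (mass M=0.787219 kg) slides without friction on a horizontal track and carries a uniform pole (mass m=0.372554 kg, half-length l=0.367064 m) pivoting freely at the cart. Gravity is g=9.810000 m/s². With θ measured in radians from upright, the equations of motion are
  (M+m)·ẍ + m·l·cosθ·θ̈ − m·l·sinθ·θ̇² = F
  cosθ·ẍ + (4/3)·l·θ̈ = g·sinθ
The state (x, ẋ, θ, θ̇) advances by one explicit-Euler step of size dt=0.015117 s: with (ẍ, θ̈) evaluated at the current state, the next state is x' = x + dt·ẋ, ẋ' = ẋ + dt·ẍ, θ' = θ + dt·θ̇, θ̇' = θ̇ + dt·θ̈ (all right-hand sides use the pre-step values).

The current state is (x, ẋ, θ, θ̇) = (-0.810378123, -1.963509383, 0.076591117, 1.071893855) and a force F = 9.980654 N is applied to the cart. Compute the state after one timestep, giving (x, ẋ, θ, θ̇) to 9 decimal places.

(-0.840060494, -1.795823319, 0.092794936, 0.753460406)

sinθ=0.076516256, cosθ=0.997068334
temp = (F + m·l·θ̇²·sinθ)/(M+m) = (9.980654 + 0.012022320)/1.159773 = 8.616062212
θ̈ = (g·sinθ − cosθ·temp)/(l·(4/3 − m·cos²θ/(M+m))) = -21.064592784
ẍ = temp − m·l·θ̈·cosθ/(M+m) = 11.092549033
Euler: x'=-0.810378123+0.015117·-1.963509383=-0.840060494, ẋ'=-1.963509383+0.015117·11.092549033=-1.795823319
       θ'=0.076591117+0.015117·1.071893855=0.092794936, θ̇'=1.071893855+0.015117·-21.064592784=0.753460406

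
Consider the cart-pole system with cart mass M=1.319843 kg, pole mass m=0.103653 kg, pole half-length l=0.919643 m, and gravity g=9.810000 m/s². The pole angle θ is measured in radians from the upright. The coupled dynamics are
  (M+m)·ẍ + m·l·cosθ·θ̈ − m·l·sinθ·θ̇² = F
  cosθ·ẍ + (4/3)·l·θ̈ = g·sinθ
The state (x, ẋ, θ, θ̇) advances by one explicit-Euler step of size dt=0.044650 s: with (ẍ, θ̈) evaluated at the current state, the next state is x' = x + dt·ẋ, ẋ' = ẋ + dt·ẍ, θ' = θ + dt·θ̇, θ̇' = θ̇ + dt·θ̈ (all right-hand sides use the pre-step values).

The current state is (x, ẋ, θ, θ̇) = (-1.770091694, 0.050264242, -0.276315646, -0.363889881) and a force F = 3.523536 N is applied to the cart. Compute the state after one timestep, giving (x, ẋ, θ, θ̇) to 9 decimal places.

(-1.767847396, 0.173167826, -0.292563329, -0.557773311)

sinθ=-0.272812912, cosθ=0.962067105
temp = (F + m·l·θ̇²·sinθ)/(M+m) = (3.523536 + -0.003443547)/1.423496 = 2.472850259
θ̈ = (g·sinθ − cosθ·temp)/(l·(4/3 − m·cos²θ/(M+m))) = -4.342294070
ẍ = temp − m·l·θ̈·cosθ/(M+m) = 2.752599871
Euler: x'=-1.770091694+0.044650·0.050264242=-1.767847396, ẋ'=0.050264242+0.044650·2.752599871=0.173167826
       θ'=-0.276315646+0.044650·-0.363889881=-0.292563329, θ̇'=-0.363889881+0.044650·-4.342294070=-0.557773311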